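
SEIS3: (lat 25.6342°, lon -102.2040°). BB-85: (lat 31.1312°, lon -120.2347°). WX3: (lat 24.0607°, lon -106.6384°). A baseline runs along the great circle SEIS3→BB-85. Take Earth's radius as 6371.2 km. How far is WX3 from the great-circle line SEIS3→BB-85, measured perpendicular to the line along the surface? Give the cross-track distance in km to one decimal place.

δ₁₃ = central angle SEIS3→WX3 = 0.075403 rad  (haversine)
θ₁₃ = bearing SEIS3→WX3 = 249.585°,  θ₁₂ = bearing SEIS3→BB-85 = 293.277°
dₓₜ = R·arcsin(sin δ₁₃ · sin(θ₁₃ − θ₁₂)) = 6371.2·arcsin(0.07533·sin(-43.692°)) = -331.691 km
|dₓₜ| = 331.691 km

331.7 km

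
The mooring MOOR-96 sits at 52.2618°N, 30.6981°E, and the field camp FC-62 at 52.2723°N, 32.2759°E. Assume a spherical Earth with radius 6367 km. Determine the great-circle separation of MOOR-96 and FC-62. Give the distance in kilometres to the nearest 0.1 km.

Δφ = 0.0105°,  Δλ = 1.5778°
a = sin²(Δφ/2) + cos φ₁ cos φ₂ sin²(Δλ/2) = 0.000071
c = 2·arcsin(√a) = 0.016853 rad = 0.9656°
d = R·c = 6367 × 0.016853 = 107.3 km

107.3 km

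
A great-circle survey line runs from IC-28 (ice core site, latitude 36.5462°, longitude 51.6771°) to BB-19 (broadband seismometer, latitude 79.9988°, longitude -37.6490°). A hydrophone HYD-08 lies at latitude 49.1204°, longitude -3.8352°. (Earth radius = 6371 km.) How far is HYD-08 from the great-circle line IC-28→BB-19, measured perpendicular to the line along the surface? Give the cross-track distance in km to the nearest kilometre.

2930 km

δ₁₃ = central angle IC-28→HYD-08 = 0.725838 rad  (haversine)
θ₁₃ = bearing IC-28→HYD-08 = 305.638°,  θ₁₂ = bearing IC-28→BB-19 = 347.602°
dₓₜ = R·arcsin(sin δ₁₃ · sin(θ₁₃ − θ₁₂)) = 6371·arcsin(0.66376·sin(-41.963°)) = -2929.810 km
|dₓₜ| = 2929.810 km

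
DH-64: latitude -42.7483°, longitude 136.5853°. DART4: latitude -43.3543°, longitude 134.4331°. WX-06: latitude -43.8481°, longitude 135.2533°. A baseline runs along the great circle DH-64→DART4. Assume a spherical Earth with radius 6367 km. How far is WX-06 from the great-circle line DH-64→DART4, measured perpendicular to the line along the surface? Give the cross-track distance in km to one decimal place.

74.6 km

δ₁₃ = central angle DH-64→WX-06 = 0.025587 rad  (haversine)
θ₁₃ = bearing DH-64→WX-06 = 220.940°,  θ₁₂ = bearing DH-64→DART4 = 248.195°
dₓₜ = R·arcsin(sin δ₁₃ · sin(θ₁₃ − θ₁₂)) = 6367·arcsin(0.02558·sin(-27.255°)) = -74.600 km
|dₓₜ| = 74.600 km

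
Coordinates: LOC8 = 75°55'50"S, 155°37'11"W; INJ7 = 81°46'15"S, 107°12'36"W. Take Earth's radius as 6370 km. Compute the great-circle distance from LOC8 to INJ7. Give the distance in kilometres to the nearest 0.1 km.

LOC8: φ = -75.93056°, λ = -155.61972°
INJ7: φ = -81.77083°, λ = -107.21000°
Δφ = -5.8403°,  Δλ = 48.4097°
a = sin²(Δφ/2) + cos φ₁ cos φ₂ sin²(Δλ/2) = 0.008444
c = 2·arcsin(√a) = 0.184046 rad = 10.5451°
d = R·c = 6370 × 0.184046 = 1172.4 km

1172.4 km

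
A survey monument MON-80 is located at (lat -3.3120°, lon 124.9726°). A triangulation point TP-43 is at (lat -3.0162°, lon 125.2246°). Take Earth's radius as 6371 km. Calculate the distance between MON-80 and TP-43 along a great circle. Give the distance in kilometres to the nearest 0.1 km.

Δφ = 0.2958°,  Δλ = 0.2520°
a = sin²(Δφ/2) + cos φ₁ cos φ₂ sin²(Δλ/2) = 0.000011
c = 2·arcsin(√a) = 0.006778 rad = 0.3883°
d = R·c = 6371 × 0.006778 = 43.2 km

43.2 km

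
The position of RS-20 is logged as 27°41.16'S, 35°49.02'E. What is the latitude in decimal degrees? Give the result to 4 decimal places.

27.6860°S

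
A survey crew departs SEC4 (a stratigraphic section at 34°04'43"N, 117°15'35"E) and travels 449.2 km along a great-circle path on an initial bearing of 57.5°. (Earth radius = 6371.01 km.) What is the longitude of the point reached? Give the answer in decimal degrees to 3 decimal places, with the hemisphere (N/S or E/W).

SEC4: φ = +34.07861°, λ = +117.25972°
δ = d/R = 449.2/6371.01 = 0.070507 rad
φ₂ = arcsin(sin φ₁ cos δ + cos φ₁ sin δ cos θ)
   = arcsin(0.56033·0.99752 + 0.82827·0.07045·0.53730) = 36.17754°
λ₂ = λ₁ + atan2(sin θ sin δ cos φ₁, cos δ − sin φ₁ sin φ₂) = 121.48096°

121.481°E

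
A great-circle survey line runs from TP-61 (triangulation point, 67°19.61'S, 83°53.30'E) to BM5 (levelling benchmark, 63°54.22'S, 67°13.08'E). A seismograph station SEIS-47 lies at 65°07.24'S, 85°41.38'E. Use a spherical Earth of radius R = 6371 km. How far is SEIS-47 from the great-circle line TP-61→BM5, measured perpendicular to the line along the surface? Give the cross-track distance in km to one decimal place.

TP-61: φ = -67.32683°, λ = +83.88833°
BM5: φ = -63.90367°, λ = +67.21800°
SEIS-47: φ = -65.12067°, λ = +85.68967°
δ₁₃ = central angle TP-61→SEIS-47 = 0.040533 rad  (haversine)
θ₁₃ = bearing TP-61→SEIS-47 = 19.048°,  θ₁₂ = bearing TP-61→BM5 = 288.675°
dₓₜ = R·arcsin(sin δ₁₃ · sin(θ₁₃ − θ₁₂)) = 6371·arcsin(0.04052·sin(-269.628°)) = 258.232 km
|dₓₜ| = 258.232 km

258.2 km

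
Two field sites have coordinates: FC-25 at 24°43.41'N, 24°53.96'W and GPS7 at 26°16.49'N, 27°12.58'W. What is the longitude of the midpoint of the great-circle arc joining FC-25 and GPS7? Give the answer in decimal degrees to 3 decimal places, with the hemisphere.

26.047°W

FC-25: φ = +24.72350°, λ = -24.89933°
GPS7: φ = +26.27483°, λ = -27.20967°
Bx = cos φ₂ cos Δλ = 0.895952,  By = cos φ₂ sin Δλ = -0.036147
φₘ = atan2(sin φ₁ + sin φ₂, √((cos φ₁ + Bx)² + By²)) = 25.50369°
λₘ = λ₁ + atan2(By, cos φ₁ + Bx) = -26.04704°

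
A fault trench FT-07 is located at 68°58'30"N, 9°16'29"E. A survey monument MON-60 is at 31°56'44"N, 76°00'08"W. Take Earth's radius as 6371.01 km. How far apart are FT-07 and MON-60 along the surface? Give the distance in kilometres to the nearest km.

6531 km

FT-07: φ = +68.97500°, λ = +9.27472°
MON-60: φ = +31.94556°, λ = -76.00222°
Δφ = -37.0294°,  Δλ = -85.2769°
a = sin²(Δφ/2) + cos φ₁ cos φ₂ sin²(Δλ/2) = 0.240523
c = 2·arcsin(√a) = 1.025169 rad = 58.7379°
d = R·c = 6371.01 × 1.025169 = 6531.4 km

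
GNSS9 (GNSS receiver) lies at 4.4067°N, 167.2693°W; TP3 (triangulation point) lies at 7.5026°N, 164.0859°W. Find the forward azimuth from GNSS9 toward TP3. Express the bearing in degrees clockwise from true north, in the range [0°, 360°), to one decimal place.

45.5°

Δλ = 3.1834°
y = sin Δλ · cos φ₂ = 0.055057
x = cos φ₁ sin φ₂ − sin φ₁ cos φ₂ cos Δλ = 0.054125
θ = atan2(y, x) = 45.4890° → 45.4890° (mod 360°)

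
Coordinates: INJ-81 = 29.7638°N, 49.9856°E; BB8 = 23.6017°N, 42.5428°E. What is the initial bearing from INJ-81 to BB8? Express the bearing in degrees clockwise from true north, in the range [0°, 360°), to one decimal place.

228.9°

Δλ = -7.4428°
y = sin Δλ · cos φ₂ = -0.118701
x = cos φ₁ sin φ₂ − sin φ₁ cos φ₂ cos Δλ = -0.103509
θ = atan2(y, x) = -131.0890° → 228.9110° (mod 360°)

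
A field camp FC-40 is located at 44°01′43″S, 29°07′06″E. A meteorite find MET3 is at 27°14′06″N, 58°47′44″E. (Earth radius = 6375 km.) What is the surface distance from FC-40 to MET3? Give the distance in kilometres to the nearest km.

8486 km

FC-40: φ = -44.02861°, λ = +29.11833°
MET3: φ = +27.23500°, λ = +58.79556°
Δφ = 71.2636°,  Δλ = 29.6772°
a = sin²(Δφ/2) + cos φ₁ cos φ₂ sin²(Δλ/2) = 0.381321
c = 2·arcsin(√a) = 1.331150 rad = 76.2693°
d = R·c = 6375 × 1.331150 = 8486.1 km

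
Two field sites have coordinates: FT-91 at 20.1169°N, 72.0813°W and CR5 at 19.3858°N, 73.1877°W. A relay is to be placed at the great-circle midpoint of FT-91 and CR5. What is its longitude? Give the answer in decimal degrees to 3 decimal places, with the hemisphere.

72.636°W

Bx = cos φ₂ cos Δλ = 0.943129,  By = cos φ₂ sin Δλ = -0.018214
φₘ = atan2(sin φ₁ + sin φ₂, √((cos φ₁ + Bx)² + By²)) = 19.75220°
λₘ = λ₁ + atan2(By, cos φ₁ + Bx) = -72.63577°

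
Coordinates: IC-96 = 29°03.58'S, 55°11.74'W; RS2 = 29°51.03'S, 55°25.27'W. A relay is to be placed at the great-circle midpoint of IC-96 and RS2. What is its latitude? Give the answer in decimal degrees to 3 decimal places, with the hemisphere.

IC-96: φ = -29.05967°, λ = -55.19567°
RS2: φ = -29.85050°, λ = -55.42117°
Bx = cos φ₂ cos Δλ = 0.867320,  By = cos φ₂ sin Δλ = -0.003414
φₘ = atan2(sin φ₁ + sin φ₂, √((cos φ₁ + Bx)² + By²)) = -29.45513°
λₘ = λ₁ + atan2(By, cos φ₁ + Bx) = -55.30798°

29.455°S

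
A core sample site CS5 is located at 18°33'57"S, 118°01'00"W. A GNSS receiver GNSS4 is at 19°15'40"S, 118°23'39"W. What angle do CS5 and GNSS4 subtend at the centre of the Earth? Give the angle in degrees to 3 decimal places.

0.782°

CS5: φ = -18.56583°, λ = -118.01667°
GNSS4: φ = -19.26111°, λ = -118.39417°
Δφ = -0.6953°,  Δλ = -0.3775°
a = sin²(Δφ/2) + cos φ₁ cos φ₂ sin²(Δλ/2) = 0.000047
c = 2·arcsin(√a) = 0.013642 rad = 0.7816°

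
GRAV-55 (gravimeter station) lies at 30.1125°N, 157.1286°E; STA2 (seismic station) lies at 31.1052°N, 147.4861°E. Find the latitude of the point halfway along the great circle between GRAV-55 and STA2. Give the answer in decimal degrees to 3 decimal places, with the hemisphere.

30.698°N

Bx = cos φ₂ cos Δλ = 0.844124,  By = cos φ₂ sin Δλ = -0.143417
φₘ = atan2(sin φ₁ + sin φ₂, √((cos φ₁ + Bx)² + By²)) = 30.69792°
λₘ = λ₁ + atan2(By, cos φ₁ + Bx) = 152.33212°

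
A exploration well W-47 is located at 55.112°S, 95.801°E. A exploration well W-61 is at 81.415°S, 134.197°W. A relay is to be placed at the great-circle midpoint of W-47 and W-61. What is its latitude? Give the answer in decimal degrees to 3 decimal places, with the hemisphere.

Bx = cos φ₂ cos Δλ = -0.095957,  By = cos φ₂ sin Δλ = 0.114349
φₘ = atan2(sin φ₁ + sin φ₂, √((cos φ₁ + Bx)² + By²)) = -74.85764°
λₘ = λ₁ + atan2(By, cos φ₁ + Bx) = 109.30868°

74.858°S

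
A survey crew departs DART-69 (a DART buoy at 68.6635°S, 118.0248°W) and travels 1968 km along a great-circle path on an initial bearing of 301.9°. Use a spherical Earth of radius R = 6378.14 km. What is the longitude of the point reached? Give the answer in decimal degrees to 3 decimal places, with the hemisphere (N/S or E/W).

145.483°W

δ = d/R = 1968/6378.14 = 0.308554 rad
φ₂ = arcsin(sin φ₁ cos δ + cos φ₁ sin δ cos θ)
   = arcsin(-0.93146·0.95277 + 0.36384·0.30368·0.52844) = -56.00452°
λ₂ = λ₁ + atan2(sin θ sin δ cos φ₁, cos δ − sin φ₁ sin φ₂) = -145.48326°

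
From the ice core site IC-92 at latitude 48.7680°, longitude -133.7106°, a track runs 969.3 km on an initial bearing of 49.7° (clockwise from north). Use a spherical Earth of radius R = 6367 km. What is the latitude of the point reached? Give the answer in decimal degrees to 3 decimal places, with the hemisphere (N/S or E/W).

δ = d/R = 969.3/6367 = 0.152238 rad
φ₂ = arcsin(sin φ₁ cos δ + cos φ₁ sin δ cos θ)
   = arcsin(0.75205·0.98843 + 0.65911·0.15165·0.64679) = 53.90082°
λ₂ = λ₁ + atan2(sin θ sin δ cos φ₁, cos δ − sin φ₁ sin φ₂) = -122.38970°

53.901°N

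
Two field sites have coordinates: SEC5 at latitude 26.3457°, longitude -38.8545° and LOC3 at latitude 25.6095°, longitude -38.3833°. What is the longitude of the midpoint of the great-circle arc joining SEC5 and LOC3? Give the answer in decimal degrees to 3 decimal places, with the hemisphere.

38.618°W

Bx = cos φ₂ cos Δλ = 0.901730,  By = cos φ₂ sin Δλ = 0.007416
φₘ = atan2(sin φ₁ + sin φ₂, √((cos φ₁ + Bx)² + By²)) = 25.97779°
λₘ = λ₁ + atan2(By, cos φ₁ + Bx) = -38.61816°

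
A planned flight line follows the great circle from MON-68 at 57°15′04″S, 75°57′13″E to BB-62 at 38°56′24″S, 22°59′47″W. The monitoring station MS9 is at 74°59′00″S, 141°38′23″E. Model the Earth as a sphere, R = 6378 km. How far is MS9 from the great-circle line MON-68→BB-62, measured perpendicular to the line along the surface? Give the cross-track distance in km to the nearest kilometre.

3287 km

MON-68: φ = -57.25111°, λ = +75.95361°
BB-62: φ = -38.94000°, λ = -22.99639°
MS9: φ = -74.98333°, λ = +141.63972°
δ₁₃ = central angle MON-68→MS9 = 0.515517 rad  (haversine)
θ₁₃ = bearing MON-68→MS9 = 151.383°,  θ₁₂ = bearing MON-68→BB-62 = 240.103°
dₓₜ = R·arcsin(sin δ₁₃ · sin(θ₁₃ − θ₁₂)) = 6378·arcsin(0.49298·sin(-88.720°)) = -3287.067 km
|dₓₜ| = 3287.067 km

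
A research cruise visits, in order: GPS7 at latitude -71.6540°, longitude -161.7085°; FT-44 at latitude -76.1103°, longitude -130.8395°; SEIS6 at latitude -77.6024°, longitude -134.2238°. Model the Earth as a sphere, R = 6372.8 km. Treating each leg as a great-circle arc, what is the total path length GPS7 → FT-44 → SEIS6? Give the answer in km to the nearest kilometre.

1244 km

GPS7→FT-44: c = 0.165879 rad, d = 1057.12 km
FT-44→SEIS6: c = 0.029291 rad, d = 186.67 km
Total = 1057.12 + 186.67 = 1243.78 km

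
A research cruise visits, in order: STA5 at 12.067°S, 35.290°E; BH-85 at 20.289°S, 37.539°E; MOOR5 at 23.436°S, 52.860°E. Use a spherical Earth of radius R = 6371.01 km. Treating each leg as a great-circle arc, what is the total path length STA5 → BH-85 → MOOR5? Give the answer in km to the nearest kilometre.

STA5→BH-85: c = 0.148360 rad, d = 945.20 km
BH-85→MOOR5: c = 0.254030 rad, d = 1618.43 km
Total = 945.20 + 1618.43 = 2563.63 km

2564 km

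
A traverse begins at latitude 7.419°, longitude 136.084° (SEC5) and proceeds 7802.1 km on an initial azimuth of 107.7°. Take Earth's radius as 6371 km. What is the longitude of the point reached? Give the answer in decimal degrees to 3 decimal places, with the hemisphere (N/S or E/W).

156.535°W

δ = d/R = 7802.1/6371 = 1.224627 rad
φ₂ = arcsin(sin φ₁ cos δ + cos φ₁ sin δ cos θ)
   = arcsin(0.12912·0.33930 + 0.99163·0.94068·-0.30403) = -13.87426°
λ₂ = λ₁ + atan2(sin θ sin δ cos φ₁, cos δ − sin φ₁ sin φ₂) = -156.53532°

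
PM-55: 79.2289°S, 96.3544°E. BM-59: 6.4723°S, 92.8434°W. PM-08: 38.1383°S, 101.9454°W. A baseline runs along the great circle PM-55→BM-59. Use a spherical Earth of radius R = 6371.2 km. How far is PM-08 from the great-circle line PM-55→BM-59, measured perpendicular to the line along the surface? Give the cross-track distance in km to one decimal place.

693.3 km

δ₁₃ = central angle PM-55→PM-08 = 1.084760 rad  (haversine)
θ₁₃ = bearing PM-55→PM-08 = 163.781°,  θ₁₂ = bearing PM-55→BM-59 = 170.837°
dₓₜ = R·arcsin(sin δ₁₃ · sin(θ₁₃ − θ₁₂)) = 6371.2·arcsin(0.88419·sin(-7.056°)) = -693.339 km
|dₓₜ| = 693.339 km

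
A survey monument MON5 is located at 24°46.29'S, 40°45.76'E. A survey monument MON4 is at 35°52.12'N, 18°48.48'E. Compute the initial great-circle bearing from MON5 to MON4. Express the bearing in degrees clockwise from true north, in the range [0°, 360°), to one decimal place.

340.3°

MON5: φ = -24.77150°, λ = +40.76267°
MON4: φ = +35.86867°, λ = +18.80800°
Δλ = -21.9547°
y = sin Δλ · cos φ₂ = -0.302972
x = cos φ₁ sin φ₂ − sin φ₁ cos φ₂ cos Δλ = 0.846934
θ = atan2(y, x) = -19.6836° → 340.3164° (mod 360°)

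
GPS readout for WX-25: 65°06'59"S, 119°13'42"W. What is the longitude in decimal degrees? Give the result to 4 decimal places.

119.2283°W

119° + 13′/60 + 42″/3600 = 119 + 0.21667 + 0.01167 = 119.2283°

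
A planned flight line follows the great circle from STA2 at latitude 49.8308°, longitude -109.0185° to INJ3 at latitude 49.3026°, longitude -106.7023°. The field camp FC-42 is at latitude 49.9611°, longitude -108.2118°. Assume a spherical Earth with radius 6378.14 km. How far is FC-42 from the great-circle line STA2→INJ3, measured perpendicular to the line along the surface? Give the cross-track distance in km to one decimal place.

δ₁₃ = central angle STA2→FC-42 = 0.009350 rad  (haversine)
θ₁₃ = bearing STA2→FC-42 = 75.615°,  θ₁₂ = bearing STA2→INJ3 = 108.489°
dₓₜ = R·arcsin(sin δ₁₃ · sin(θ₁₃ − θ₁₂)) = 6378.14·arcsin(0.00935·sin(-32.873°)) = -32.370 km
|dₓₜ| = 32.370 km

32.4 km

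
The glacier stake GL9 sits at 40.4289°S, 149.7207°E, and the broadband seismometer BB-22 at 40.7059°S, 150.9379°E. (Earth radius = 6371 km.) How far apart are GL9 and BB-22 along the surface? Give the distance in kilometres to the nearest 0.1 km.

107.3 km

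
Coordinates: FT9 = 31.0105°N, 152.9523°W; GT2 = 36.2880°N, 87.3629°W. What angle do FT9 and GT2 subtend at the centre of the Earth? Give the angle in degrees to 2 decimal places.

53.81°

Δφ = 5.2775°,  Δλ = 65.5894°
a = sin²(Δφ/2) + cos φ₁ cos φ₂ sin²(Δλ/2) = 0.204788
c = 2·arcsin(√a) = 0.939213 rad = 53.8130°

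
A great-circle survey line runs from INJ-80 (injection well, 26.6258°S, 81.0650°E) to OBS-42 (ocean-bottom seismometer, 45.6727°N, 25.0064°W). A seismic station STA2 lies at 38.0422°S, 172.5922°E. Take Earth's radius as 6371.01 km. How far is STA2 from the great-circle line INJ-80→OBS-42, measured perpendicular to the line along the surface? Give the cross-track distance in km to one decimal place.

432.5 km

δ₁₃ = central angle INJ-80→STA2 = 1.310453 rad  (haversine)
θ₁₃ = bearing INJ-80→STA2 = 125.439°,  θ₁₂ = bearing INJ-80→OBS-42 = 309.465°
dₓₜ = R·arcsin(sin δ₁₃ · sin(θ₁₃ − θ₁₂)) = 6371.01·arcsin(0.96630·sin(-184.026°)) = 432.529 km
|dₓₜ| = 432.529 km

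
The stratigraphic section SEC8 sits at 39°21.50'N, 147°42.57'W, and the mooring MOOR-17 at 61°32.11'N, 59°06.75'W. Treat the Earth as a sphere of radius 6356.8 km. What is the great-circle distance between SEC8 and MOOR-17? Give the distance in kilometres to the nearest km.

6157 km

SEC8: φ = +39.35833°, λ = -147.70950°
MOOR-17: φ = +61.53517°, λ = -59.11250°
Δφ = 22.1768°,  Δλ = 88.5970°
a = sin²(Δφ/2) + cos φ₁ cos φ₂ sin²(Δλ/2) = 0.216737
c = 2·arcsin(√a) = 0.968512 rad = 55.4916°
d = R·c = 6356.8 × 0.968512 = 6156.6 km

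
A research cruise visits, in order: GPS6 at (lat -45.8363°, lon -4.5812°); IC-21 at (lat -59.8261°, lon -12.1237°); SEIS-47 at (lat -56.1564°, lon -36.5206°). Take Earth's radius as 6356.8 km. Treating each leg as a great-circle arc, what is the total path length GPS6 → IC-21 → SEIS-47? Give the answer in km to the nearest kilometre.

3112 km

GPS6→IC-21: c = 0.256401 rad, d = 1629.89 km
IC-21→SEIS-47: c = 0.233105 rad, d = 1481.80 km
Total = 1629.89 + 1481.80 = 3111.69 km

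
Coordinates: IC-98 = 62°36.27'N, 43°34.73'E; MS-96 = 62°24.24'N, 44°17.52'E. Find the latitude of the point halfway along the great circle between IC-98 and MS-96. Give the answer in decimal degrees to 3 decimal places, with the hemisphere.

IC-98: φ = +62.60450°, λ = +43.57883°
MS-96: φ = +62.40400°, λ = +44.29200°
Bx = cos φ₂ cos Δλ = 0.463198,  By = cos φ₂ sin Δλ = 0.005766
φₘ = atan2(sin φ₁ + sin φ₂, √((cos φ₁ + Bx)² + By²)) = 62.50470°
λₘ = λ₁ + atan2(By, cos φ₁ + Bx) = 43.93662°

62.505°N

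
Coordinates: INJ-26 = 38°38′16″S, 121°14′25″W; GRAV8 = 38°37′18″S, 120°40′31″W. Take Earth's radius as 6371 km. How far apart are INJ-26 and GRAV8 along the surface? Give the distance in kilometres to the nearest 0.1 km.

INJ-26: φ = -38.63778°, λ = -121.24028°
GRAV8: φ = -38.62167°, λ = -120.67528°
Δφ = 0.0161°,  Δλ = 0.5650°
a = sin²(Δφ/2) + cos φ₁ cos φ₂ sin²(Δλ/2) = 0.000015
c = 2·arcsin(√a) = 0.007709 rad = 0.4417°
d = R·c = 6371 × 0.007709 = 49.1 km

49.1 km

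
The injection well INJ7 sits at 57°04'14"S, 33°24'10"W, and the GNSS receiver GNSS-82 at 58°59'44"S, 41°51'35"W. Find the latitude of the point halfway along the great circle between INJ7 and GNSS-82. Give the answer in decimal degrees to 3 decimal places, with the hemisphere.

58.103°S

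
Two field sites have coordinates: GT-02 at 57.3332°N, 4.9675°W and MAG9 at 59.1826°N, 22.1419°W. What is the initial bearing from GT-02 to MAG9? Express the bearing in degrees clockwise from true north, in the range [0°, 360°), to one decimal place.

288.8°

Δλ = -17.1744°
y = sin Δλ · cos φ₂ = -0.151274
x = cos φ₁ sin φ₂ − sin φ₁ cos φ₂ cos Δλ = 0.051503
θ = atan2(y, x) = -71.1983° → 288.8017° (mod 360°)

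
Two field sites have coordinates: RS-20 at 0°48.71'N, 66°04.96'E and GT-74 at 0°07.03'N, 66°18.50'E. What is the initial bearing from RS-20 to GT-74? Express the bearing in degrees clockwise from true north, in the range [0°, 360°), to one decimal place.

RS-20: φ = +0.81183°, λ = +66.08267°
GT-74: φ = +0.11717°, λ = +66.30833°
Δλ = 0.2257°
y = sin Δλ · cos φ₂ = 0.003939
x = cos φ₁ sin φ₂ − sin φ₁ cos φ₂ cos Δλ = -0.012124
θ = atan2(y, x) = 162.0028° → 162.0028° (mod 360°)

162.0°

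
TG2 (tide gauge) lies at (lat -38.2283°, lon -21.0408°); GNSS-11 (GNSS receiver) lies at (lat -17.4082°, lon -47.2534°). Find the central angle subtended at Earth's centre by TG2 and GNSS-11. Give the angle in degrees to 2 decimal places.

30.95°

Δφ = 20.8201°,  Δλ = -26.2126°
a = sin²(Δφ/2) + cos φ₁ cos φ₂ sin²(Δλ/2) = 0.071192
c = 2·arcsin(√a) = 0.540180 rad = 30.9500°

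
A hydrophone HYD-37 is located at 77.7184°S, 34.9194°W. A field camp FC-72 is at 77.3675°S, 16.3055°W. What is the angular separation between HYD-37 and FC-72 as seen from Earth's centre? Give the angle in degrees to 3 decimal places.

4.013°

Δφ = 0.3509°,  Δλ = 18.6139°
a = sin²(Δφ/2) + cos φ₁ cos φ₂ sin²(Δλ/2) = 0.001226
c = 2·arcsin(√a) = 0.070046 rad = 4.0133°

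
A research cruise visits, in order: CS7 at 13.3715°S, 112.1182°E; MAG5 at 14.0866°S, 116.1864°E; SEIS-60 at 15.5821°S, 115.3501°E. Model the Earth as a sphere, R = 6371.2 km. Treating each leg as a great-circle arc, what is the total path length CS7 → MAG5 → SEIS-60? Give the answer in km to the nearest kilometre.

636 km

CS7→MAG5: c = 0.070094 rad, d = 446.58 km
MAG5→SEIS-60: c = 0.029671 rad, d = 189.04 km
Total = 446.58 + 189.04 = 635.62 km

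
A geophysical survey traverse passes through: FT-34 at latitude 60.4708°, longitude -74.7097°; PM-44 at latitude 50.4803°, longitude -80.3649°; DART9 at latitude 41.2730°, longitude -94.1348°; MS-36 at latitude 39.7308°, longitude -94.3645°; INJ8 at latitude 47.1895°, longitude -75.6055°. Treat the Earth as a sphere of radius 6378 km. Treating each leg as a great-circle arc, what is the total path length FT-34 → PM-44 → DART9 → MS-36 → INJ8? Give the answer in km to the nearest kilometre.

FT-34→PM-44: c = 0.182957 rad, d = 1166.90 km
PM-44→DART9: c = 0.231295 rad, d = 1475.20 km
DART9→MS-36: c = 0.027089 rad, d = 172.77 km
MS-36→INJ8: c = 0.269980 rad, d = 1721.93 km
Total = 1166.90 + 1475.20 + 172.77 + 1721.93 = 4536.80 km

4537 km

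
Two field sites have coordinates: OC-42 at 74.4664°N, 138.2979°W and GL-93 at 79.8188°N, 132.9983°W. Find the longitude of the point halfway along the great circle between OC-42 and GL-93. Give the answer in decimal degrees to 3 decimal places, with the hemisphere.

Bx = cos φ₂ cos Δλ = 0.176006,  By = cos φ₂ sin Δλ = 0.016326
φₘ = atan2(sin φ₁ + sin φ₂, √((cos φ₁ + Bx)² + By²)) = 77.15533°
λₘ = λ₁ + atan2(By, cos φ₁ + Bx) = -136.19112°

136.191°W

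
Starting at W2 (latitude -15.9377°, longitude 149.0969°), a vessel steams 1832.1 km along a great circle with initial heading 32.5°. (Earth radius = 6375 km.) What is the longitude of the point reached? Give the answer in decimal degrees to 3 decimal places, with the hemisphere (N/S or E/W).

δ = d/R = 1832.1/6375 = 0.287388 rad
φ₂ = arcsin(sin φ₁ cos δ + cos φ₁ sin δ cos θ)
   = arcsin(-0.27459·0.95899 + 0.96156·0.28345·0.84339) = -1.91755°
λ₂ = λ₁ + atan2(sin θ sin δ cos φ₁, cos δ − sin φ₁ sin φ₂) = 157.86190°

157.862°E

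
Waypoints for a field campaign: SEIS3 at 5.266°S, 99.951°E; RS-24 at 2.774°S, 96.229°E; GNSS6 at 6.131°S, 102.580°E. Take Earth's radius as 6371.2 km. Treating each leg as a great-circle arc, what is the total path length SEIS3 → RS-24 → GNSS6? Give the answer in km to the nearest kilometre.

SEIS3→RS-24: c = 0.078040 rad, d = 497.21 km
RS-24→GNSS6: c = 0.125068 rad, d = 796.83 km
Total = 497.21 + 796.83 = 1294.04 km

1294 km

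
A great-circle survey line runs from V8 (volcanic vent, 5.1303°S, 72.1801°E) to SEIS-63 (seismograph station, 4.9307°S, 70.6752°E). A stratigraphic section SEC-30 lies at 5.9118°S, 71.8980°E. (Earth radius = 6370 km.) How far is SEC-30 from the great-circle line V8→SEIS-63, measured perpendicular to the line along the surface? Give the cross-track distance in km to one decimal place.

δ₁₃ = central angle V8→SEC-30 = 0.014493 rad  (haversine)
θ₁₃ = bearing V8→SEC-30 = 199.750°,  θ₁₂ = bearing V8→SEIS-63 = 277.518°
dₓₜ = R·arcsin(sin δ₁₃ · sin(θ₁₃ − θ₁₂)) = 6370·arcsin(0.01449·sin(-77.768°)) = -90.227 km
|dₓₜ| = 90.227 km

90.2 km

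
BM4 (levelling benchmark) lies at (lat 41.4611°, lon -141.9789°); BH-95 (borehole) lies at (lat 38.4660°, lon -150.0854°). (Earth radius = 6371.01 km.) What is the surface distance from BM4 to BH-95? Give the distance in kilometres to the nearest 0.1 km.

Δφ = -2.9951°,  Δλ = -8.1065°
a = sin²(Δφ/2) + cos φ₁ cos φ₂ sin²(Δλ/2) = 0.003615
c = 2·arcsin(√a) = 0.120315 rad = 6.8936°
d = R·c = 6371.01 × 0.120315 = 766.5 km

766.5 km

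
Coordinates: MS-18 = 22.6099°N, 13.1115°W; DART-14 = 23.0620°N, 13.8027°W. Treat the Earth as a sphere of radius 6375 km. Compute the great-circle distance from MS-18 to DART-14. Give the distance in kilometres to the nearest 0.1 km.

86.9 km

Δφ = 0.4521°,  Δλ = -0.6912°
a = sin²(Δφ/2) + cos φ₁ cos φ₂ sin²(Δλ/2) = 0.000046
c = 2·arcsin(√a) = 0.013634 rad = 0.7811°
d = R·c = 6375 × 0.013634 = 86.9 km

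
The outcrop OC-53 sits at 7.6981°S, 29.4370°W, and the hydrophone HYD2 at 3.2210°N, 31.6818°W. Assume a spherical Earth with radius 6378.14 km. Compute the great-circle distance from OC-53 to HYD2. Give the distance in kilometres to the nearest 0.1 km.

1240.8 km

Δφ = 10.9191°,  Δλ = -2.2448°
a = sin²(Δφ/2) + cos φ₁ cos φ₂ sin²(Δλ/2) = 0.009432
c = 2·arcsin(√a) = 0.194542 rad = 11.1464°
d = R·c = 6378.14 × 0.194542 = 1240.8 km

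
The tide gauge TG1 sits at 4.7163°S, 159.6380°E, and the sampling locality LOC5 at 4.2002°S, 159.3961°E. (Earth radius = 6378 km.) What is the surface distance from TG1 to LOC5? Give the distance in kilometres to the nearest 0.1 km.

63.4 km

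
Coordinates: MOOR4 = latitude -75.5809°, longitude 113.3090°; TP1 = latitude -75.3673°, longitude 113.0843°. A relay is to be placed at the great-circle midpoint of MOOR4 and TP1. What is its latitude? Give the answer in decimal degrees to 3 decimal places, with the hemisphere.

75.474°S

Bx = cos φ₂ cos Δλ = 0.252620,  By = cos φ₂ sin Δλ = -0.000991
φₘ = atan2(sin φ₁ + sin φ₂, √((cos φ₁ + Bx)² + By²)) = -75.47413°
λₘ = λ₁ + atan2(By, cos φ₁ + Bx) = 113.19584°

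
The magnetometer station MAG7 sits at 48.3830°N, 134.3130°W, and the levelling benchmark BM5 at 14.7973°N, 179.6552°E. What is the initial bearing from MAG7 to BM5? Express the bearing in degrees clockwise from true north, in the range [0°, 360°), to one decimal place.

Δλ = -46.0318°
y = sin Δλ · cos φ₂ = -0.695856
x = cos φ₁ sin φ₂ − sin φ₁ cos φ₂ cos Δλ = -0.332192
θ = atan2(y, x) = -115.5192° → 244.4808° (mod 360°)

244.5°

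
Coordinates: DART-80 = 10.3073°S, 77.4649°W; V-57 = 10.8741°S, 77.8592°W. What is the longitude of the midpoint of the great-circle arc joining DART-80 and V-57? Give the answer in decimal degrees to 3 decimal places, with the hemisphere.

Bx = cos φ₂ cos Δλ = 0.982021,  By = cos φ₂ sin Δλ = -0.006758
φₘ = atan2(sin φ₁ + sin φ₂, √((cos φ₁ + Bx)² + By²)) = -10.59076°
λₘ = λ₁ + atan2(By, cos φ₁ + Bx) = -77.66187°

77.662°W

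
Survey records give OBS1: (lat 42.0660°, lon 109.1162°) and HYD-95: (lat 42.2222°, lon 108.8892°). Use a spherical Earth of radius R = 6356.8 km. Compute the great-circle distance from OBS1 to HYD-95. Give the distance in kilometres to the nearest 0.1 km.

Δφ = 0.1562°,  Δλ = -0.2270°
a = sin²(Δφ/2) + cos φ₁ cos φ₂ sin²(Δλ/2) = 0.000004
c = 2·arcsin(√a) = 0.004008 rad = 0.2296°
d = R·c = 6356.8 × 0.004008 = 25.5 km

25.5 km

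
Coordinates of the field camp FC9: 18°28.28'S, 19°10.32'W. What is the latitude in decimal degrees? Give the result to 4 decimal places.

18° + 28.28′/60 = 18 + 0.47133 = 18.4713°

18.4713°S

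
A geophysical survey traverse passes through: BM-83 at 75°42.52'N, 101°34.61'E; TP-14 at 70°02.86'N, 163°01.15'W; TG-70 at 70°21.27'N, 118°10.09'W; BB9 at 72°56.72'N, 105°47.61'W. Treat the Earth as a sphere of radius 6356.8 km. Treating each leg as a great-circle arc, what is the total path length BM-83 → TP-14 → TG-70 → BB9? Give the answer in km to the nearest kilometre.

4989 km

BM-83: φ = +75.70867°, λ = +101.57683°
TP-14: φ = +70.04767°, λ = -163.01917°
TG-70: φ = +70.35450°, λ = -118.16817°
BB9: φ = +72.94533°, λ = -105.79350°
BM-83→TP-14: c = 0.444201 rad, d = 2823.70 km
TP-14→TG-70: c = 0.259204 rad, d = 1647.71 km
TG-70→BB9: c = 0.081423 rad, d = 517.59 km
Total = 2823.70 + 1647.71 + 517.59 = 4988.99 km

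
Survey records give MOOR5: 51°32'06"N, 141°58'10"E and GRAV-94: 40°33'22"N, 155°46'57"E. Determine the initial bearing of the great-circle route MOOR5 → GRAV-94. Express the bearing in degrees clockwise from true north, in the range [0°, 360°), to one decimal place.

133.7°

MOOR5: φ = +51.53500°, λ = +141.96944°
GRAV-94: φ = +40.55611°, λ = +155.78250°
Δλ = 13.8131°
y = sin Δλ · cos φ₂ = 0.181399
x = cos φ₁ sin φ₂ − sin φ₁ cos φ₂ cos Δλ = -0.173243
θ = atan2(y, x) = 133.6826° → 133.6826° (mod 360°)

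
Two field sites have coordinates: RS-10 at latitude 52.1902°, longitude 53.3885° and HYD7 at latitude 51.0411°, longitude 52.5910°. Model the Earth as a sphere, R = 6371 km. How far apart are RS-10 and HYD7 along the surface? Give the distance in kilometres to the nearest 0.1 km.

139.1 km

Δφ = -1.1491°,  Δλ = -0.7975°
a = sin²(Δφ/2) + cos φ₁ cos φ₂ sin²(Δλ/2) = 0.000119
c = 2·arcsin(√a) = 0.021838 rad = 1.2512°
d = R·c = 6371 × 0.021838 = 139.1 km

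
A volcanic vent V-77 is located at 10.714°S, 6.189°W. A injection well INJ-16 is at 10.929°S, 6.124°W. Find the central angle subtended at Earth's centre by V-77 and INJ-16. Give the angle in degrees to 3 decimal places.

Δφ = -0.2150°,  Δλ = 0.0650°
a = sin²(Δφ/2) + cos φ₁ cos φ₂ sin²(Δλ/2) = 0.000004
c = 2·arcsin(√a) = 0.003914 rad = 0.2243°

0.224°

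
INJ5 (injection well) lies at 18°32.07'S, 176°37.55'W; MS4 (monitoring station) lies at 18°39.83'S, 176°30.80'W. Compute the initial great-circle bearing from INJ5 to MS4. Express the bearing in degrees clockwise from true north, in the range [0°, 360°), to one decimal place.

INJ5: φ = -18.53450°, λ = -176.62583°
MS4: φ = -18.66383°, λ = -176.51333°
Δλ = 0.1125°
y = sin Δλ · cos φ₂ = 0.001860
x = cos φ₁ sin φ₂ − sin φ₁ cos φ₂ cos Δλ = -0.002258
θ = atan2(y, x) = 140.5152° → 140.5152° (mod 360°)

140.5°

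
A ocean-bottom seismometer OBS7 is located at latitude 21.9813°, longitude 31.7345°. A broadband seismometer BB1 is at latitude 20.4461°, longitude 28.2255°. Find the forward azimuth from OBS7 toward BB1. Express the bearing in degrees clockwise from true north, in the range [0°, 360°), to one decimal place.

245.5°

Δλ = -3.5090°
y = sin Δλ · cos φ₂ = -0.057349
x = cos φ₁ sin φ₂ − sin φ₁ cos φ₂ cos Δλ = -0.026134
θ = atan2(y, x) = -114.4983° → 245.5017° (mod 360°)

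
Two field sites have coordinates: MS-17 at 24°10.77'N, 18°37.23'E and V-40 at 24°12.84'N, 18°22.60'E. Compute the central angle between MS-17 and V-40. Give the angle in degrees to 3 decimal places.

MS-17: φ = +24.17950°, λ = +18.62050°
V-40: φ = +24.21400°, λ = +18.37667°
Δφ = 0.0345°,  Δλ = -0.2438°
a = sin²(Δφ/2) + cos φ₁ cos φ₂ sin²(Δλ/2) = 0.000004
c = 2·arcsin(√a) = 0.003928 rad = 0.2251°

0.225°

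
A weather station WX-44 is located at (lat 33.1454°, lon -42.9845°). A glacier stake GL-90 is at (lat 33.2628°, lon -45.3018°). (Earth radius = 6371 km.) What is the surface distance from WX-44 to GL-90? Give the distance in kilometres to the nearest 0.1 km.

Δφ = 0.1174°,  Δλ = -2.3173°
a = sin²(Δφ/2) + cos φ₁ cos φ₂ sin²(Δλ/2) = 0.000287
c = 2·arcsin(√a) = 0.033902 rad = 1.9425°
d = R·c = 6371 × 0.033902 = 216.0 km

216.0 km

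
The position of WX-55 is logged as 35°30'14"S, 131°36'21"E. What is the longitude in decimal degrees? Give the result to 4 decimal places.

131° + 36′/60 + 21″/3600 = 131 + 0.60000 + 0.00583 = 131.6058°

131.6058°E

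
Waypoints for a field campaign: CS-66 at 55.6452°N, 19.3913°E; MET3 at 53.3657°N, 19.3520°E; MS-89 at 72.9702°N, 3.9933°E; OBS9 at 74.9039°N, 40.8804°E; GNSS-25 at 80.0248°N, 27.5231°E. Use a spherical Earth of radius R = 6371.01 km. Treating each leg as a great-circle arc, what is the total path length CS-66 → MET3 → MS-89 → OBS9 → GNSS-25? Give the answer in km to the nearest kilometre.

4335 km

CS-66→MET3: c = 0.039787 rad, d = 253.48 km
MET3→MS-89: c = 0.360303 rad, d = 2295.50 km
MS-89→OBS9: c = 0.178214 rad, d = 1135.40 km
OBS9→GNSS-25: c = 0.102141 rad, d = 650.74 km
Total = 253.48 + 2295.50 + 1135.40 + 650.74 = 4335.12 km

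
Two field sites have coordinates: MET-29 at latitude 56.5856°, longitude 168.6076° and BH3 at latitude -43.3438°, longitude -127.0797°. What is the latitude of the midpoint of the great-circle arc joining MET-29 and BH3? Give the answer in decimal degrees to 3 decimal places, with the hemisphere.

Bx = cos φ₂ cos Δλ = 0.315233,  By = cos φ₂ sin Δλ = 0.655377
φₘ = atan2(sin φ₁ + sin φ₂, √((cos φ₁ + Bx)² + By²)) = 7.77799°
λₘ = λ₁ + atan2(By, cos φ₁ + Bx) = -154.27203°

7.778°N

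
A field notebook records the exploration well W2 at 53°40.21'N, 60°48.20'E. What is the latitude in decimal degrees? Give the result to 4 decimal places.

53.6702°N

53° + 40.21′/60 = 53 + 0.67017 = 53.6702°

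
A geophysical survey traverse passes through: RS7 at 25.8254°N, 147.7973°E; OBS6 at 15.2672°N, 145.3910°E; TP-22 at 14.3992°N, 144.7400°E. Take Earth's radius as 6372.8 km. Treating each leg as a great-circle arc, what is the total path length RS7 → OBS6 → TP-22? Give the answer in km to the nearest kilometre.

1320 km

RS7→OBS6: c = 0.188408 rad, d = 1200.69 km
OBS6→TP-22: c = 0.018712 rad, d = 119.25 km
Total = 1200.69 + 119.25 = 1319.94 km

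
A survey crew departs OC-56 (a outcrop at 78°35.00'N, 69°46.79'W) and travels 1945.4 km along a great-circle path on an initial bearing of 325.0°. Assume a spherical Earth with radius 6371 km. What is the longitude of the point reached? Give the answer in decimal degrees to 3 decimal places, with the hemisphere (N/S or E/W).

176.745°W

OC-56: φ = +78.58333°, λ = -69.77983°
δ = d/R = 1945.4/6371 = 0.305352 rad
φ₂ = arcsin(sin φ₁ cos δ + cos φ₁ sin δ cos θ)
   = arcsin(0.98021·0.95374 + 0.19794·0.30063·0.81915) = 79.61400°
λ₂ = λ₁ + atan2(sin θ sin δ cos φ₁, cos δ − sin φ₁ sin φ₂) = -176.74466°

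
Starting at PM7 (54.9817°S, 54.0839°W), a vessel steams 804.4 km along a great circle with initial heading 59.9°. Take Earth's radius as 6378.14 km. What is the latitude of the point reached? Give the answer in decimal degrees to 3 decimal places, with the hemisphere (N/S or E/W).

δ = d/R = 804.4/6378.14 = 0.126118 rad
φ₂ = arcsin(sin φ₁ cos δ + cos φ₁ sin δ cos θ)
   = arcsin(-0.81897·0.99206 + 0.57384·0.12578·0.50151) = -50.91989°
λ₂ = λ₁ + atan2(sin θ sin δ cos φ₁, cos δ − sin φ₁ sin φ₂) = -44.14356°

50.920°S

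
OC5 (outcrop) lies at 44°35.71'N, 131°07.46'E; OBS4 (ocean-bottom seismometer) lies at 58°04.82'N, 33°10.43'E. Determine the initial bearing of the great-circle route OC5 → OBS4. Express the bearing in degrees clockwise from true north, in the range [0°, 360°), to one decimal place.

321.4°

OC5: φ = +44.59517°, λ = +131.12433°
OBS4: φ = +58.08033°, λ = +33.17383°
Δλ = -97.9505°
y = sin Δλ · cos φ₂ = -0.523648
x = cos φ₁ sin φ₂ − sin φ₁ cos φ₂ cos Δλ = 0.655757
θ = atan2(y, x) = -38.6087° → 321.3913° (mod 360°)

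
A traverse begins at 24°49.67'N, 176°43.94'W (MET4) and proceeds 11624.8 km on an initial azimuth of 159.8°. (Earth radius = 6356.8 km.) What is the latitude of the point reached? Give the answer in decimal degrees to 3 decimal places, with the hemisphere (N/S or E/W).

68.541°S

MET4: φ = +24.82783°, λ = -176.73233°
δ = d/R = 11624.8/6356.8 = 1.828719 rad
φ₂ = arcsin(sin φ₁ cos δ + cos φ₁ sin δ cos θ)
   = arcsin(0.41989·-0.25507 + 0.90757·0.96692·-0.93849) = -68.54112°
λ₂ = λ₁ + atan2(sin θ sin δ cos φ₁, cos δ − sin φ₁ sin φ₂) = -110.85873°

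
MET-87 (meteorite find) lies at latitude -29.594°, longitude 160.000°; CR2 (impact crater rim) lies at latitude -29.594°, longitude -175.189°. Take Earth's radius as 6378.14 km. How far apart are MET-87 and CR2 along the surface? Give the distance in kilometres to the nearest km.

2397 km

Δφ = 0.0000°,  Δλ = 24.8110°
a = sin²(Δφ/2) + cos φ₁ cos φ₂ sin²(Δλ/2) = 0.034896
c = 2·arcsin(√a) = 0.375816 rad = 21.5326°
d = R·c = 6378.14 × 0.375816 = 2397.0 km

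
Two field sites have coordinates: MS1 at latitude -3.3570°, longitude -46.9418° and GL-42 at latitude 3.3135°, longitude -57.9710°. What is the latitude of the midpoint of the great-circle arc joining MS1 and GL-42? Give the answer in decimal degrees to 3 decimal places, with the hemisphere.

0.022°S

Bx = cos φ₂ cos Δλ = 0.979889,  By = cos φ₂ sin Δλ = -0.190989
φₘ = atan2(sin φ₁ + sin φ₂, √((cos φ₁ + Bx)² + By²)) = -0.02185°
λₘ = λ₁ + atan2(By, cos φ₁ + Bx) = -52.45652°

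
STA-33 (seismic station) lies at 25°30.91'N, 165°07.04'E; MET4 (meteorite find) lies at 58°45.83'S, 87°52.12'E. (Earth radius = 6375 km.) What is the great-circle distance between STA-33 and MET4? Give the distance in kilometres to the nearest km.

11724 km

STA-33: φ = +25.51517°, λ = +165.11733°
MET4: φ = -58.76383°, λ = +87.86867°
Δφ = -84.2790°,  Δλ = -77.2487°
a = sin²(Δφ/2) + cos φ₁ cos φ₂ sin²(Δλ/2) = 0.632506
c = 2·arcsin(√a) = 1.839013 rad = 105.3677°
d = R·c = 6375 × 1.839013 = 11723.7 km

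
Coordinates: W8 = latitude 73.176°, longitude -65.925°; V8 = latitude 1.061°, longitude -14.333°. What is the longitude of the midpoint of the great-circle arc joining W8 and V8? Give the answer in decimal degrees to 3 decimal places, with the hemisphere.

25.216°W

Bx = cos φ₂ cos Δλ = 0.621151,  By = cos φ₂ sin Δλ = 0.783472
φₘ = atan2(sin φ₁ + sin φ₂, √((cos φ₁ + Bx)² + By²)) = 39.08533°
λₘ = λ₁ + atan2(By, cos φ₁ + Bx) = -25.21607°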